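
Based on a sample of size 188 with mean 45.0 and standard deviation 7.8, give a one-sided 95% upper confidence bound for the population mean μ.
μ ≤ 45.94

Upper bound (one-sided):
t* = 1.653 (one-sided for 95%)
Upper bound = x̄ + t* · s/√n = 45.0 + 1.653 · 7.8/√188 = 45.94

We are 95% confident that μ ≤ 45.94.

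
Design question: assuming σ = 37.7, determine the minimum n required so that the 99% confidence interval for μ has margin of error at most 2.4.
n ≥ 1638

For margin E ≤ 2.4:
n ≥ (z* · σ / E)²
n ≥ (2.576 · 37.7 / 2.4)²
n ≥ 1637.39

Minimum n = 1638 (rounding up)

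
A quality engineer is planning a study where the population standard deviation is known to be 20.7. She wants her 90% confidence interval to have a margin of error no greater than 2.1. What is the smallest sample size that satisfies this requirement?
n ≥ 263

For margin E ≤ 2.1:
n ≥ (z* · σ / E)²
n ≥ (1.645 · 20.7 / 2.1)²
n ≥ 262.93

Minimum n = 263 (rounding up)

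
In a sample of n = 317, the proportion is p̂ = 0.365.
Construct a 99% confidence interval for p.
(0.295, 0.435)

Proportion CI:
SE = √(p̂(1-p̂)/n) = √(0.365 · 0.635 / 317) = 0.02704

z* = 2.576
Margin = z* · SE = 2.576 · 0.02704 = 0.0697

CI: 0.365 ± 0.0697 = (0.295, 0.435)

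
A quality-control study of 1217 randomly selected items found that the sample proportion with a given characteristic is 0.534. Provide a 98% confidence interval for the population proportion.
(0.501, 0.567)

Proportion CI:
SE = √(p̂(1-p̂)/n) = √(0.534 · 0.466 / 1217) = 0.01430

z* = 2.326
Margin = z* · SE = 2.326 · 0.01430 = 0.0333

CI: 0.534 ± 0.0333 = (0.501, 0.567)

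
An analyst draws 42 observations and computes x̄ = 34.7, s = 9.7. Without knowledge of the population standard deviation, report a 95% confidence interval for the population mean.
(31.68, 37.72)

t-interval (σ unknown):
df = n - 1 = 41
t* = 2.020 for 95% confidence

Margin of error = t* · s/√n = 2.020 · 9.7/√42 = 3.02

CI: (31.68, 37.72)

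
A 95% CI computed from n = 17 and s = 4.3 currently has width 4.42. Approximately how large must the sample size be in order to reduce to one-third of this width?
n ≈ 153

CI width ∝ 1/√n
To reduce width by factor 3, need √n to grow by 3 → need 3² = 9 times as many samples.

Current: n = 17, width = 4.42
New: n = 153, width ≈ 1.37

Width reduced by factor of 4.42/1.37 = 3.23.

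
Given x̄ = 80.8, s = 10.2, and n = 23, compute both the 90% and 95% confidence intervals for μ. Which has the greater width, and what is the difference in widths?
95% CI is wider by 1.52

df = 22
90% CI: t* = 1.717, (77.15, 84.45), width = 2 · t* · s/√n = 7.30
95% CI: t* = 2.074, (76.39, 85.21), width = 2 · t* · s/√n = 8.82

The 95% CI is wider by 8.82 - 7.30 = 1.52.
Higher confidence requires a wider interval.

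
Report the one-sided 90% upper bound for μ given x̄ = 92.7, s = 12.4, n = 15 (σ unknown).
μ ≤ 97.01

Upper bound (one-sided):
t* = 1.345 (one-sided for 90%)
Upper bound = x̄ + t* · s/√n = 92.7 + 1.345 · 12.4/√15 = 97.01

We are 90% confident that μ ≤ 97.01.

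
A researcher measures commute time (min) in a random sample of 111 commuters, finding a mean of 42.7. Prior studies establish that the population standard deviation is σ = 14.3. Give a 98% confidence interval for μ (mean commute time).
(39.54, 45.86)

z-interval (σ known):
z* = 2.326 for 98% confidence

Margin of error = z* · σ/√n = 2.326 · 14.3/√111 = 3.16

CI: (42.7 - 3.16, 42.7 + 3.16) = (39.54, 45.86)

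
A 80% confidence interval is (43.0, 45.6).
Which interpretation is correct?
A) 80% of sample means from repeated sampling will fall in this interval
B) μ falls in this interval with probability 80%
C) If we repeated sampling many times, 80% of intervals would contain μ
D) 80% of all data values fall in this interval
C

A) Wrong — coverage applies to intervals containing μ, not to future x̄ values.
B) Wrong — μ is fixed; the randomness lives in the interval, not in μ.
C) Correct — this is the frequentist long-run coverage interpretation.
D) Wrong — a CI is about the parameter μ, not individual data values.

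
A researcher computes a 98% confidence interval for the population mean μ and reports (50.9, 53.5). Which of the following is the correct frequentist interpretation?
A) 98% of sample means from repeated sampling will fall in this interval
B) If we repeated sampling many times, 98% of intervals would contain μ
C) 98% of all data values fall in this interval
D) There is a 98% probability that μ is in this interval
B

A) Wrong — coverage applies to intervals containing μ, not to future x̄ values.
B) Correct — this is the frequentist long-run coverage interpretation.
C) Wrong — a CI is about the parameter μ, not individual data values.
D) Wrong — μ is fixed; the randomness lives in the interval, not in μ.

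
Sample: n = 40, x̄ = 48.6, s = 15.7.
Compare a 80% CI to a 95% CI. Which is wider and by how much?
95% CI is wider by 3.57

df = 39
80% CI: t* = 1.304, (45.36, 51.84), width = 2 · t* · s/√n = 6.47
95% CI: t* = 2.023, (43.58, 53.62), width = 2 · t* · s/√n = 10.04

The 95% CI is wider by 10.04 - 6.47 = 3.57.
Higher confidence requires a wider interval.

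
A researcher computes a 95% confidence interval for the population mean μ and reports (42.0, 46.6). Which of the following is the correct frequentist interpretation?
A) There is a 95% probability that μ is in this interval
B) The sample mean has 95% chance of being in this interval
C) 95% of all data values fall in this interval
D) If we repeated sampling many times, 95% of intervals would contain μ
D

A) Wrong — μ is fixed; the randomness lives in the interval, not in μ.
B) Wrong — x̄ is observed and sits in the interval by construction.
C) Wrong — a CI is about the parameter μ, not individual data values.
D) Correct — this is the frequentist long-run coverage interpretation.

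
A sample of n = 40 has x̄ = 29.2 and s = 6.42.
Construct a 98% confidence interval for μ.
(26.74, 31.66)

t-interval (σ unknown):
df = n - 1 = 39
t* = 2.426 for 98% confidence

Margin of error = t* · s/√n = 2.426 · 6.42/√40 = 2.46

CI: (26.74, 31.66)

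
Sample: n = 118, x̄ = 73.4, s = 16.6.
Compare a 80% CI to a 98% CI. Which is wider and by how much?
98% CI is wider by 3.27

df = 117
80% CI: t* = 1.289, (71.43, 75.37), width = 2 · t* · s/√n = 3.94
98% CI: t* = 2.359, (69.80, 77.00), width = 2 · t* · s/√n = 7.21

The 98% CI is wider by 7.21 - 3.94 = 3.27.
Higher confidence requires a wider interval.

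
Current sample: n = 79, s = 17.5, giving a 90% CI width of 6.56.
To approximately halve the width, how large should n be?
n ≈ 316

CI width ∝ 1/√n
To reduce width by factor 2, need √n to grow by 2 → need 2² = 4 times as many samples.

Current: n = 79, width = 6.56
New: n = 316, width ≈ 3.25

Width reduced by factor of 6.56/3.25 = 2.02.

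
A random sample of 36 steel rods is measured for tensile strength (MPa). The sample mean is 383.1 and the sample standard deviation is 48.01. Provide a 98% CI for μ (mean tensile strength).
(363.59, 402.61)

t-interval (σ unknown):
df = n - 1 = 35
t* = 2.438 for 98% confidence

Margin of error = t* · s/√n = 2.438 · 48.01/√36 = 19.51

CI: (363.59, 402.61)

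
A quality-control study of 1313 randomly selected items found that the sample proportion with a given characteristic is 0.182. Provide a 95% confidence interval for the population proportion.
(0.161, 0.203)

Proportion CI:
SE = √(p̂(1-p̂)/n) = √(0.182 · 0.818 / 1313) = 0.01065

z* = 1.960
Margin = z* · SE = 1.960 · 0.01065 = 0.0209

CI: 0.182 ± 0.0209 = (0.161, 0.203)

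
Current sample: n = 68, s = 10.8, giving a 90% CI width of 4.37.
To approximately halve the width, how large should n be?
n ≈ 272

CI width ∝ 1/√n
To reduce width by factor 2, need √n to grow by 2 → need 2² = 4 times as many samples.

Current: n = 68, width = 4.37
New: n = 272, width ≈ 2.16

Width reduced by factor of 4.37/2.16 = 2.02.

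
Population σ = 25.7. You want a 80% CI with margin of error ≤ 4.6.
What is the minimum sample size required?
n ≥ 52

For margin E ≤ 4.6:
n ≥ (z* · σ / E)²
n ≥ (1.282 · 25.7 / 4.6)²
n ≥ 51.30

Minimum n = 52 (rounding up)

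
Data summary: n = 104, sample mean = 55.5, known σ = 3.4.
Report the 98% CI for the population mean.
(54.72, 56.28)

z-interval (σ known):
z* = 2.326 for 98% confidence

Margin of error = z* · σ/√n = 2.326 · 3.4/√104 = 0.78

CI: (55.5 - 0.78, 55.5 + 0.78) = (54.72, 56.28)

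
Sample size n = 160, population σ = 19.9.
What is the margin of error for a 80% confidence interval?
Margin of error = 2.02

Margin of error = z* · σ/√n
= 1.282 · 19.9/√160
= 1.282 · 19.9/12.6491
= 2.02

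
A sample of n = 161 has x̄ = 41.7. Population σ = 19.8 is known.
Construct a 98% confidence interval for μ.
(38.07, 45.33)

z-interval (σ known):
z* = 2.326 for 98% confidence

Margin of error = z* · σ/√n = 2.326 · 19.8/√161 = 3.63

CI: (41.7 - 3.63, 41.7 + 3.63) = (38.07, 45.33)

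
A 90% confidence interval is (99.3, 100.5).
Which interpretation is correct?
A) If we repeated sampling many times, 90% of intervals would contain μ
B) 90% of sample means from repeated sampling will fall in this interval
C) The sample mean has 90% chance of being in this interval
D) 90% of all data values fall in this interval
A

A) Correct — this is the frequentist long-run coverage interpretation.
B) Wrong — coverage applies to intervals containing μ, not to future x̄ values.
C) Wrong — x̄ is observed and sits in the interval by construction.
D) Wrong — a CI is about the parameter μ, not individual data values.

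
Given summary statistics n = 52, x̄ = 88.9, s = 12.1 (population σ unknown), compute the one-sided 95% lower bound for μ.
μ ≥ 86.09

Lower bound (one-sided):
t* = 1.675 (one-sided for 95%)
Lower bound = x̄ - t* · s/√n = 88.9 - 1.675 · 12.1/√52 = 86.09

We are 95% confident that μ ≥ 86.09.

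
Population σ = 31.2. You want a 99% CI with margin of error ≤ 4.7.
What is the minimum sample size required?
n ≥ 293

For margin E ≤ 4.7:
n ≥ (z* · σ / E)²
n ≥ (2.576 · 31.2 / 4.7)²
n ≥ 292.42

Minimum n = 293 (rounding up)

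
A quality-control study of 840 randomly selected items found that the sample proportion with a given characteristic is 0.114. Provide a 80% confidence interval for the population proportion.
(0.100, 0.128)

Proportion CI:
SE = √(p̂(1-p̂)/n) = √(0.114 · 0.886 / 840) = 0.01097

z* = 1.282
Margin = z* · SE = 1.282 · 0.01097 = 0.0141

CI: 0.114 ± 0.0141 = (0.100, 0.128)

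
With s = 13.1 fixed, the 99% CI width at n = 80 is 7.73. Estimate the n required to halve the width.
n ≈ 320

CI width ∝ 1/√n
To reduce width by factor 2, need √n to grow by 2 → need 2² = 4 times as many samples.

Current: n = 80, width = 7.73
New: n = 320, width ≈ 3.79

Width reduced by factor of 7.73/3.79 = 2.04.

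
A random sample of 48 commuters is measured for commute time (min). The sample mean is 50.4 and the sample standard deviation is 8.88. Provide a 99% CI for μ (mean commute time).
(46.96, 53.84)

t-interval (σ unknown):
df = n - 1 = 47
t* = 2.685 for 99% confidence

Margin of error = t* · s/√n = 2.685 · 8.88/√48 = 3.44

CI: (46.96, 53.84)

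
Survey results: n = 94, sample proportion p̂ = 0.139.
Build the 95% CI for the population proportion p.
(0.069, 0.209)

Proportion CI:
SE = √(p̂(1-p̂)/n) = √(0.139 · 0.861 / 94) = 0.03568

z* = 1.960
Margin = z* · SE = 1.960 · 0.03568 = 0.0699

CI: 0.139 ± 0.0699 = (0.069, 0.209)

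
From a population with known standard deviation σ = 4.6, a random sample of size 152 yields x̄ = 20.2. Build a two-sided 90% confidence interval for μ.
(19.59, 20.81)

z-interval (σ known):
z* = 1.645 for 90% confidence

Margin of error = z* · σ/√n = 1.645 · 4.6/√152 = 0.61

CI: (20.2 - 0.61, 20.2 + 0.61) = (19.59, 20.81)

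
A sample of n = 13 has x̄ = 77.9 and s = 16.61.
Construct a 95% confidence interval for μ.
(67.86, 87.94)

t-interval (σ unknown):
df = n - 1 = 12
t* = 2.179 for 95% confidence

Margin of error = t* · s/√n = 2.179 · 16.61/√13 = 10.04

CI: (67.86, 87.94)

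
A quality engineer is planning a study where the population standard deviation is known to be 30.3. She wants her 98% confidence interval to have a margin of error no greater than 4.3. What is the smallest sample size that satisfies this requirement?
n ≥ 269

For margin E ≤ 4.3:
n ≥ (z* · σ / E)²
n ≥ (2.326 · 30.3 / 4.3)²
n ≥ 268.64

Minimum n = 269 (rounding up)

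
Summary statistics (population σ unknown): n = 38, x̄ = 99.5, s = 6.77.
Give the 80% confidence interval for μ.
(98.07, 100.93)

t-interval (σ unknown):
df = n - 1 = 37
t* = 1.305 for 80% confidence

Margin of error = t* · s/√n = 1.305 · 6.77/√38 = 1.43

CI: (98.07, 100.93)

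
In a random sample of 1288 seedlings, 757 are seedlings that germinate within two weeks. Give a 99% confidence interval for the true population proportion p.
(0.552, 0.623)

Proportion CI:
p̂ = 757/1288 = 0.58773
SE = √(p̂(1-p̂)/n) = √(0.58773 · 0.41227 / 1288) = 0.01372

z* = 2.576
Margin = z* · SE = 2.576 · 0.01372 = 0.0353

CI: 0.58773 ± 0.0353 = (0.552, 0.623)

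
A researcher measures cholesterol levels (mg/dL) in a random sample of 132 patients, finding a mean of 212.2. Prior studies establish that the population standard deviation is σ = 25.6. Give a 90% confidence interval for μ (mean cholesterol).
(208.53, 215.87)

z-interval (σ known):
z* = 1.645 for 90% confidence

Margin of error = z* · σ/√n = 1.645 · 25.6/√132 = 3.67

CI: (212.2 - 3.67, 212.2 + 3.67) = (208.53, 215.87)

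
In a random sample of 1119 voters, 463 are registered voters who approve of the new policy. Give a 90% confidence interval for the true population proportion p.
(0.390, 0.438)

Proportion CI:
p̂ = 463/1119 = 0.41376
SE = √(p̂(1-p̂)/n) = √(0.41376 · 0.58624 / 1119) = 0.01472

z* = 1.645
Margin = z* · SE = 1.645 · 0.01472 = 0.0242

CI: 0.41376 ± 0.0242 = (0.390, 0.438)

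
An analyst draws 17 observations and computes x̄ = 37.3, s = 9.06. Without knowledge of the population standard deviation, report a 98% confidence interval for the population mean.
(31.62, 42.98)

t-interval (σ unknown):
df = n - 1 = 16
t* = 2.583 for 98% confidence

Margin of error = t* · s/√n = 2.583 · 9.06/√17 = 5.68

CI: (31.62, 42.98)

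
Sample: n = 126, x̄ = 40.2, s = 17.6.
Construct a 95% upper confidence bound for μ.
μ ≤ 42.80

Upper bound (one-sided):
t* = 1.657 (one-sided for 95%)
Upper bound = x̄ + t* · s/√n = 40.2 + 1.657 · 17.6/√126 = 42.80

We are 95% confident that μ ≤ 42.80.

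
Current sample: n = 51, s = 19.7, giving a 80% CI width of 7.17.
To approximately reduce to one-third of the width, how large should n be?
n ≈ 459

CI width ∝ 1/√n
To reduce width by factor 3, need √n to grow by 3 → need 3² = 9 times as many samples.

Current: n = 51, width = 7.17
New: n = 459, width ≈ 2.36

Width reduced by factor of 7.17/2.36 = 3.04.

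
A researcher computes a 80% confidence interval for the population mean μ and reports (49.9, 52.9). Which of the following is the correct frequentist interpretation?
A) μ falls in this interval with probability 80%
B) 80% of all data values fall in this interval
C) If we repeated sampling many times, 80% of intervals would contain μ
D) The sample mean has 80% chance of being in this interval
C

A) Wrong — μ is fixed; the randomness lives in the interval, not in μ.
B) Wrong — a CI is about the parameter μ, not individual data values.
C) Correct — this is the frequentist long-run coverage interpretation.
D) Wrong — x̄ is observed and sits in the interval by construction.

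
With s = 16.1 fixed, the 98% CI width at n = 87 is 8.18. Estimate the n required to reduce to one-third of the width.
n ≈ 783

CI width ∝ 1/√n
To reduce width by factor 3, need √n to grow by 3 → need 3² = 9 times as many samples.

Current: n = 87, width = 8.18
New: n = 783, width ≈ 2.68

Width reduced by factor of 8.18/2.68 = 3.05.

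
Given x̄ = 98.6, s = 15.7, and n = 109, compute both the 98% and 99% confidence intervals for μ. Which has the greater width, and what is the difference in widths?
99% CI is wider by 0.79

df = 108
98% CI: t* = 2.361, (95.05, 102.15), width = 2 · t* · s/√n = 7.10
99% CI: t* = 2.622, (94.66, 102.54), width = 2 · t* · s/√n = 7.89

The 99% CI is wider by 7.89 - 7.10 = 0.79.
Higher confidence requires a wider interval.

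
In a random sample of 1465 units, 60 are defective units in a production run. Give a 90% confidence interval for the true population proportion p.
(0.032, 0.049)

Proportion CI:
p̂ = 60/1465 = 0.04096
SE = √(p̂(1-p̂)/n) = √(0.04096 · 0.95904 / 1465) = 0.00518

z* = 1.645
Margin = z* · SE = 1.645 · 0.00518 = 0.0085

CI: 0.04096 ± 0.0085 = (0.032, 0.049)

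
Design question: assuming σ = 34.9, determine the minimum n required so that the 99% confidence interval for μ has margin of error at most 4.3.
n ≥ 438

For margin E ≤ 4.3:
n ≥ (z* · σ / E)²
n ≥ (2.576 · 34.9 / 4.3)²
n ≥ 437.13

Minimum n = 438 (rounding up)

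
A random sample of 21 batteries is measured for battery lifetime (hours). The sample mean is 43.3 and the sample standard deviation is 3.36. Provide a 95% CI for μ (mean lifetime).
(41.77, 44.83)

t-interval (σ unknown):
df = n - 1 = 20
t* = 2.086 for 95% confidence

Margin of error = t* · s/√n = 2.086 · 3.36/√21 = 1.53

CI: (41.77, 44.83)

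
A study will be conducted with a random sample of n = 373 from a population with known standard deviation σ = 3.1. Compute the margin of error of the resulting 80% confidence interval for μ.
Margin of error = 0.21

Margin of error = z* · σ/√n
= 1.282 · 3.1/√373
= 1.282 · 3.1/19.3132
= 0.21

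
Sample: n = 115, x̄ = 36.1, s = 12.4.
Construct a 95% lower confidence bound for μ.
μ ≥ 34.18

Lower bound (one-sided):
t* = 1.658 (one-sided for 95%)
Lower bound = x̄ - t* · s/√n = 36.1 - 1.658 · 12.4/√115 = 34.18

We are 95% confident that μ ≥ 34.18.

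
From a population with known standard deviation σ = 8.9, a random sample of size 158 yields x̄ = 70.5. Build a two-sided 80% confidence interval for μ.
(69.59, 71.41)

z-interval (σ known):
z* = 1.282 for 80% confidence

Margin of error = z* · σ/√n = 1.282 · 8.9/√158 = 0.91

CI: (70.5 - 0.91, 70.5 + 0.91) = (69.59, 71.41)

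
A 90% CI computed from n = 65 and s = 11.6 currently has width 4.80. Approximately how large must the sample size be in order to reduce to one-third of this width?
n ≈ 585

CI width ∝ 1/√n
To reduce width by factor 3, need √n to grow by 3 → need 3² = 9 times as many samples.

Current: n = 65, width = 4.80
New: n = 585, width ≈ 1.58

Width reduced by factor of 4.80/1.58 = 3.04.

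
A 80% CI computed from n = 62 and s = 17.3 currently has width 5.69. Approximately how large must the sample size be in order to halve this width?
n ≈ 248

CI width ∝ 1/√n
To reduce width by factor 2, need √n to grow by 2 → need 2² = 4 times as many samples.

Current: n = 62, width = 5.69
New: n = 248, width ≈ 2.82

Width reduced by factor of 5.69/2.82 = 2.02.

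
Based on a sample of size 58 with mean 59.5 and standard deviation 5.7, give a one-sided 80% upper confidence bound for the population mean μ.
μ ≤ 60.13

Upper bound (one-sided):
t* = 0.848 (one-sided for 80%)
Upper bound = x̄ + t* · s/√n = 59.5 + 0.848 · 5.7/√58 = 60.13

We are 80% confident that μ ≤ 60.13.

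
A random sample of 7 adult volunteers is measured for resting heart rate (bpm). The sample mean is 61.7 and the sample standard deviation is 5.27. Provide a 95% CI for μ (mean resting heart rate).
(56.83, 66.57)

t-interval (σ unknown):
df = n - 1 = 6
t* = 2.447 for 95% confidence

Margin of error = t* · s/√n = 2.447 · 5.27/√7 = 4.87

CI: (56.83, 66.57)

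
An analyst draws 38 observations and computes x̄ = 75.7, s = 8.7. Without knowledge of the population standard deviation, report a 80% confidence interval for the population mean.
(73.86, 77.54)

t-interval (σ unknown):
df = n - 1 = 37
t* = 1.305 for 80% confidence

Margin of error = t* · s/√n = 1.305 · 8.7/√38 = 1.84

CI: (73.86, 77.54)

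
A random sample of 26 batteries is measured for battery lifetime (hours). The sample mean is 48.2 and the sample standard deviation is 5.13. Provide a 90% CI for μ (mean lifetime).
(46.48, 49.92)

t-interval (σ unknown):
df = n - 1 = 25
t* = 1.708 for 90% confidence

Margin of error = t* · s/√n = 1.708 · 5.13/√26 = 1.72

CI: (46.48, 49.92)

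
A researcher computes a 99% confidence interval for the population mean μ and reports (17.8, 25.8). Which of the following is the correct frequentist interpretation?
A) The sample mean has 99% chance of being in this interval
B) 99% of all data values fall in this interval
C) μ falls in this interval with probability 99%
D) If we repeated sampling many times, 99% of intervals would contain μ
D

A) Wrong — x̄ is observed and sits in the interval by construction.
B) Wrong — a CI is about the parameter μ, not individual data values.
C) Wrong — μ is fixed; the randomness lives in the interval, not in μ.
D) Correct — this is the frequentist long-run coverage interpretation.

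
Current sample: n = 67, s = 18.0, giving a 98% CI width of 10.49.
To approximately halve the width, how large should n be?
n ≈ 268

CI width ∝ 1/√n
To reduce width by factor 2, need √n to grow by 2 → need 2² = 4 times as many samples.

Current: n = 67, width = 10.49
New: n = 268, width ≈ 5.15

Width reduced by factor of 10.49/5.15 = 2.04.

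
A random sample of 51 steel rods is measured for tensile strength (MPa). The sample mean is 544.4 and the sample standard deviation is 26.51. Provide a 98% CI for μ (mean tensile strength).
(535.48, 553.32)

t-interval (σ unknown):
df = n - 1 = 50
t* = 2.403 for 98% confidence

Margin of error = t* · s/√n = 2.403 · 26.51/√51 = 8.92

CI: (535.48, 553.32)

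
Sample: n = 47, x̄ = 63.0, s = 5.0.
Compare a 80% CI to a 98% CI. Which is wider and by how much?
98% CI is wider by 1.62

df = 46
80% CI: t* = 1.300, (62.05, 63.95), width = 2 · t* · s/√n = 1.90
98% CI: t* = 2.410, (61.24, 64.76), width = 2 · t* · s/√n = 3.52

The 98% CI is wider by 3.52 - 1.90 = 1.62.
Higher confidence requires a wider interval.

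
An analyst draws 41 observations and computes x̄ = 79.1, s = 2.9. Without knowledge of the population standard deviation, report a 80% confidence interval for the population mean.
(78.51, 79.69)

t-interval (σ unknown):
df = n - 1 = 40
t* = 1.303 for 80% confidence

Margin of error = t* · s/√n = 1.303 · 2.9/√41 = 0.59

CI: (78.51, 79.69)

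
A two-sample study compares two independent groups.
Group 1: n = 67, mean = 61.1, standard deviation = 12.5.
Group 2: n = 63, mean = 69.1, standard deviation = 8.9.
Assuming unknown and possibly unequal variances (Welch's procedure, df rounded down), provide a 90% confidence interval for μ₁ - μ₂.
(-11.14, -4.86)

Difference: x̄₁ - x̄₂ = -8.00
SE = √(s₁²/n₁ + s₂²/n₂) = √(12.5²/67 + 8.9²/63) = 1.8946
df = 119.40 → 119 (Welch–Satterthwaite, rounded down)
t* = 1.658

CI: -8.00 ± 1.658 · 1.8946 = -8.00 ± 3.14 = (-11.14, -4.86)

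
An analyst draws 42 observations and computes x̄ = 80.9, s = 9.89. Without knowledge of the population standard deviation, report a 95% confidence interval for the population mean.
(77.82, 83.98)

t-interval (σ unknown):
df = n - 1 = 41
t* = 2.020 for 95% confidence

Margin of error = t* · s/√n = 2.020 · 9.89/√42 = 3.08

CI: (77.82, 83.98)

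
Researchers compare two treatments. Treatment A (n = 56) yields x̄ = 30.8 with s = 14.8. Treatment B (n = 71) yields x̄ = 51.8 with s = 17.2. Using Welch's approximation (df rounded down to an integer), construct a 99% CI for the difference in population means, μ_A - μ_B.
(-28.44, -13.56)

Difference: x̄₁ - x̄₂ = -21.00
SE = √(s₁²/n₁ + s₂²/n₂) = √(14.8²/56 + 17.2²/71) = 2.8422
df = 124.02 → 124 (Welch–Satterthwaite, rounded down)
t* = 2.616

CI: -21.00 ± 2.616 · 2.8422 = -21.00 ± 7.44 = (-28.44, -13.56)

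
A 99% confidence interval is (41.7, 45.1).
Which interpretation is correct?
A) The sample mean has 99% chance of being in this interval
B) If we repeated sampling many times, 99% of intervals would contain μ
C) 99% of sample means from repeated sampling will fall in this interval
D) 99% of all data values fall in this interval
B

A) Wrong — x̄ is observed and sits in the interval by construction.
B) Correct — this is the frequentist long-run coverage interpretation.
C) Wrong — coverage applies to intervals containing μ, not to future x̄ values.
D) Wrong — a CI is about the parameter μ, not individual data values.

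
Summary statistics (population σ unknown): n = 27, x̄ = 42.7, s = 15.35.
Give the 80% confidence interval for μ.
(38.82, 46.58)

t-interval (σ unknown):
df = n - 1 = 26
t* = 1.315 for 80% confidence

Margin of error = t* · s/√n = 1.315 · 15.35/√27 = 3.88

CI: (38.82, 46.58)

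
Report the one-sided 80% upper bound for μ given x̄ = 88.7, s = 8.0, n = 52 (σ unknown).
μ ≤ 89.64

Upper bound (one-sided):
t* = 0.849 (one-sided for 80%)
Upper bound = x̄ + t* · s/√n = 88.7 + 0.849 · 8.0/√52 = 89.64

We are 80% confident that μ ≤ 89.64.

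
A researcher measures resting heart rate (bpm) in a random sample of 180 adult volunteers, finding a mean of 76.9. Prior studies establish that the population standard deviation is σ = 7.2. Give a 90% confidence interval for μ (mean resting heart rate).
(76.02, 77.78)

z-interval (σ known):
z* = 1.645 for 90% confidence

Margin of error = z* · σ/√n = 1.645 · 7.2/√180 = 0.88

CI: (76.9 - 0.88, 76.9 + 0.88) = (76.02, 77.78)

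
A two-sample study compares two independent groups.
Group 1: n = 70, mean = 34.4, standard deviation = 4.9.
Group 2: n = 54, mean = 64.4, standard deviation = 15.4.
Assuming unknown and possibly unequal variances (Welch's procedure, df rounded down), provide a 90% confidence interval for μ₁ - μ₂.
(-33.63, -26.37)

Difference: x̄₁ - x̄₂ = -30.00
SE = √(s₁²/n₁ + s₂²/n₂) = √(4.9²/70 + 15.4²/54) = 2.1760
df = 61.31 → 61 (Welch–Satterthwaite, rounded down)
t* = 1.670

CI: -30.00 ± 1.670 · 2.1760 = -30.00 ± 3.63 = (-33.63, -26.37)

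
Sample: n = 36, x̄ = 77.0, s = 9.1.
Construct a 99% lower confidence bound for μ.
μ ≥ 73.30

Lower bound (one-sided):
t* = 2.438 (one-sided for 99%)
Lower bound = x̄ - t* · s/√n = 77.0 - 2.438 · 9.1/√36 = 73.30

We are 99% confident that μ ≥ 73.30.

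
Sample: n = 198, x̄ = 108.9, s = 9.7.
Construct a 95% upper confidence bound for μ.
μ ≤ 110.04

Upper bound (one-sided):
t* = 1.653 (one-sided for 95%)
Upper bound = x̄ + t* · s/√n = 108.9 + 1.653 · 9.7/√198 = 110.04

We are 95% confident that μ ≤ 110.04.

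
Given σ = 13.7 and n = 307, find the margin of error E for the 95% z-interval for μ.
Margin of error = 1.53

Margin of error = z* · σ/√n
= 1.960 · 13.7/√307
= 1.960 · 13.7/17.5214
= 1.53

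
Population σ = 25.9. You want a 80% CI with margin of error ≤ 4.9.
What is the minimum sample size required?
n ≥ 46

For margin E ≤ 4.9:
n ≥ (z* · σ / E)²
n ≥ (1.282 · 25.9 / 4.9)²
n ≥ 45.92

Minimum n = 46 (rounding up)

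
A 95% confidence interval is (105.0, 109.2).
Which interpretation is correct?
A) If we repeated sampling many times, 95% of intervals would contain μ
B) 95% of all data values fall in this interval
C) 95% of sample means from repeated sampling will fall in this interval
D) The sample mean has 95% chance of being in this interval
A

A) Correct — this is the frequentist long-run coverage interpretation.
B) Wrong — a CI is about the parameter μ, not individual data values.
C) Wrong — coverage applies to intervals containing μ, not to future x̄ values.
D) Wrong — x̄ is observed and sits in the interval by construction.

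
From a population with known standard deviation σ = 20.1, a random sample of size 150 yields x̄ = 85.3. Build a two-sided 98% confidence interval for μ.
(81.48, 89.12)

z-interval (σ known):
z* = 2.326 for 98% confidence

Margin of error = z* · σ/√n = 2.326 · 20.1/√150 = 3.82

CI: (85.3 - 3.82, 85.3 + 3.82) = (81.48, 89.12)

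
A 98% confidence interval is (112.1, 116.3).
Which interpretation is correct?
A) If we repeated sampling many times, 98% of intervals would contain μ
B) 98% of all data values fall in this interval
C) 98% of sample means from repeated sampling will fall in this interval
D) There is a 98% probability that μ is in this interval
A

A) Correct — this is the frequentist long-run coverage interpretation.
B) Wrong — a CI is about the parameter μ, not individual data values.
C) Wrong — coverage applies to intervals containing μ, not to future x̄ values.
D) Wrong — μ is fixed; the randomness lives in the interval, not in μ.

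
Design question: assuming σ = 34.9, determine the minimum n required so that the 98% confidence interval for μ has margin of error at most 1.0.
n ≥ 6590

For margin E ≤ 1.0:
n ≥ (z* · σ / E)²
n ≥ (2.326 · 34.9 / 1.0)²
n ≥ 6589.77

Minimum n = 6590 (rounding up)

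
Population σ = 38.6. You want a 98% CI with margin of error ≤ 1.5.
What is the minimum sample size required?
n ≥ 3583

For margin E ≤ 1.5:
n ≥ (z* · σ / E)²
n ≥ (2.326 · 38.6 / 1.5)²
n ≥ 3582.71

Minimum n = 3583 (rounding up)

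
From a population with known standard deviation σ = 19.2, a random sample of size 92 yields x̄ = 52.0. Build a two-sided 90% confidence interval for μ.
(48.71, 55.29)

z-interval (σ known):
z* = 1.645 for 90% confidence

Margin of error = z* · σ/√n = 1.645 · 19.2/√92 = 3.29

CI: (52.0 - 3.29, 52.0 + 3.29) = (48.71, 55.29)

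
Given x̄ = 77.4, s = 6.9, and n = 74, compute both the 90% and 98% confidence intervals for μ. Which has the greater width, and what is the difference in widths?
98% CI is wider by 1.15

df = 73
90% CI: t* = 1.666, (76.06, 78.74), width = 2 · t* · s/√n = 2.67
98% CI: t* = 2.379, (75.49, 79.31), width = 2 · t* · s/√n = 3.82

The 98% CI is wider by 3.82 - 2.67 = 1.15.
Higher confidence requires a wider interval.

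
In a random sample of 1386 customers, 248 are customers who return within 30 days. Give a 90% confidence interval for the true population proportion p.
(0.162, 0.196)

Proportion CI:
p̂ = 248/1386 = 0.17893
SE = √(p̂(1-p̂)/n) = √(0.17893 · 0.82107 / 1386) = 0.01030

z* = 1.645
Margin = z* · SE = 1.645 · 0.01030 = 0.0169

CI: 0.17893 ± 0.0169 = (0.162, 0.196)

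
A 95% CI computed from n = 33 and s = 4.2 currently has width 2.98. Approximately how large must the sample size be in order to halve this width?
n ≈ 132

CI width ∝ 1/√n
To reduce width by factor 2, need √n to grow by 2 → need 2² = 4 times as many samples.

Current: n = 33, width = 2.98
New: n = 132, width ≈ 1.45

Width reduced by factor of 2.98/1.45 = 2.06.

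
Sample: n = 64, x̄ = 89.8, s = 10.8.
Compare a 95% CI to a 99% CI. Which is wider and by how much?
99% CI is wider by 1.78

df = 63
95% CI: t* = 1.998, (87.10, 92.50), width = 2 · t* · s/√n = 5.39
99% CI: t* = 2.656, (86.21, 93.39), width = 2 · t* · s/√n = 7.17

The 99% CI is wider by 7.17 - 5.39 = 1.78.
Higher confidence requires a wider interval.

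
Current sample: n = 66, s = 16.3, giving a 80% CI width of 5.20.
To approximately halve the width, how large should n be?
n ≈ 264

CI width ∝ 1/√n
To reduce width by factor 2, need √n to grow by 2 → need 2² = 4 times as many samples.

Current: n = 66, width = 5.20
New: n = 264, width ≈ 2.58

Width reduced by factor of 5.20/2.58 = 2.02.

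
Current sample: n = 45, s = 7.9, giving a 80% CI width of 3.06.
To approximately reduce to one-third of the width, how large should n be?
n ≈ 405

CI width ∝ 1/√n
To reduce width by factor 3, need √n to grow by 3 → need 3² = 9 times as many samples.

Current: n = 45, width = 3.06
New: n = 405, width ≈ 1.01

Width reduced by factor of 3.06/1.01 = 3.03.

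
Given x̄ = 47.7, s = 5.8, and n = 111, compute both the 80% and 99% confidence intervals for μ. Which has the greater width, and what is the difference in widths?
99% CI is wider by 1.47

df = 110
80% CI: t* = 1.289, (46.99, 48.41), width = 2 · t* · s/√n = 1.42
99% CI: t* = 2.621, (46.26, 49.14), width = 2 · t* · s/√n = 2.89

The 99% CI is wider by 2.89 - 1.42 = 1.47.
Higher confidence requires a wider interval.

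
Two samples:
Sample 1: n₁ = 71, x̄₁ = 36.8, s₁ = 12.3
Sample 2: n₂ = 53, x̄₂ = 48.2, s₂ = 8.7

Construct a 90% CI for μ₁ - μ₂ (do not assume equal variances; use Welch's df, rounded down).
(-14.53, -8.27)

Difference: x̄₁ - x̄₂ = -11.40
SE = √(s₁²/n₁ + s₂²/n₂) = √(12.3²/71 + 8.7²/53) = 1.8865
df = 121.69 → 121 (Welch–Satterthwaite, rounded down)
t* = 1.658

CI: -11.40 ± 1.658 · 1.8865 = -11.40 ± 3.13 = (-14.53, -8.27)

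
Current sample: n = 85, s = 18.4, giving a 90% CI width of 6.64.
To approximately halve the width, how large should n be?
n ≈ 340

CI width ∝ 1/√n
To reduce width by factor 2, need √n to grow by 2 → need 2² = 4 times as many samples.

Current: n = 85, width = 6.64
New: n = 340, width ≈ 3.29

Width reduced by factor of 6.64/3.29 = 2.02.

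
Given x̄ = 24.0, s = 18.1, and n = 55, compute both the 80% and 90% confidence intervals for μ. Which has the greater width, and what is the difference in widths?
90% CI is wider by 1.84

df = 54
80% CI: t* = 1.297, (20.83, 27.17), width = 2 · t* · s/√n = 6.33
90% CI: t* = 1.674, (19.91, 28.09), width = 2 · t* · s/√n = 8.17

The 90% CI is wider by 8.17 - 6.33 = 1.84.
Higher confidence requires a wider interval.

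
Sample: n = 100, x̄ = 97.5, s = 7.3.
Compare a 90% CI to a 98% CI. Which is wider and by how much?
98% CI is wider by 1.03

df = 99
90% CI: t* = 1.660, (96.29, 98.71), width = 2 · t* · s/√n = 2.42
98% CI: t* = 2.365, (95.77, 99.23), width = 2 · t* · s/√n = 3.45

The 98% CI is wider by 3.45 - 2.42 = 1.03.
Higher confidence requires a wider interval.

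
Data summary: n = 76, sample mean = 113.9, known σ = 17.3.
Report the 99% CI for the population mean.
(108.79, 119.01)

z-interval (σ known):
z* = 2.576 for 99% confidence

Margin of error = z* · σ/√n = 2.576 · 17.3/√76 = 5.11

CI: (113.9 - 5.11, 113.9 + 5.11) = (108.79, 119.01)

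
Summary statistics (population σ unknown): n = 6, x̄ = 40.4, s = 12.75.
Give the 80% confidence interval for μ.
(32.72, 48.08)

t-interval (σ unknown):
df = n - 1 = 5
t* = 1.476 for 80% confidence

Margin of error = t* · s/√n = 1.476 · 12.75/√6 = 7.68

CI: (32.72, 48.08)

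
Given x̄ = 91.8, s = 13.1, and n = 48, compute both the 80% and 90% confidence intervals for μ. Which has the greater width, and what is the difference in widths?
90% CI is wider by 1.43

df = 47
80% CI: t* = 1.300, (89.34, 94.26), width = 2 · t* · s/√n = 4.92
90% CI: t* = 1.678, (88.63, 94.97), width = 2 · t* · s/√n = 6.35

The 90% CI is wider by 6.35 - 4.92 = 1.43.
Higher confidence requires a wider interval.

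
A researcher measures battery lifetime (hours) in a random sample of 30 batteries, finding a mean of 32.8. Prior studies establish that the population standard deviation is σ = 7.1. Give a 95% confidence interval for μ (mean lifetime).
(30.26, 35.34)

z-interval (σ known):
z* = 1.960 for 95% confidence

Margin of error = z* · σ/√n = 1.960 · 7.1/√30 = 2.54

CI: (32.8 - 2.54, 32.8 + 2.54) = (30.26, 35.34)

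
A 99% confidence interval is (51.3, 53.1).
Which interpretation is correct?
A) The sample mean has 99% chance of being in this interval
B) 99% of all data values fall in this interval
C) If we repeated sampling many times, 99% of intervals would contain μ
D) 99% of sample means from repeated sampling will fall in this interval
C

A) Wrong — x̄ is observed and sits in the interval by construction.
B) Wrong — a CI is about the parameter μ, not individual data values.
C) Correct — this is the frequentist long-run coverage interpretation.
D) Wrong — coverage applies to intervals containing μ, not to future x̄ values.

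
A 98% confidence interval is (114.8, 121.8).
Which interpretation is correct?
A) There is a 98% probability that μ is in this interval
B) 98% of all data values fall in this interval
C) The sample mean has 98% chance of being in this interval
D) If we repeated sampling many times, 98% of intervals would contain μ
D

A) Wrong — μ is fixed; the randomness lives in the interval, not in μ.
B) Wrong — a CI is about the parameter μ, not individual data values.
C) Wrong — x̄ is observed and sits in the interval by construction.
D) Correct — this is the frequentist long-run coverage interpretation.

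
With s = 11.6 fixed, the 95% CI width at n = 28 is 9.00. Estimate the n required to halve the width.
n ≈ 112

CI width ∝ 1/√n
To reduce width by factor 2, need √n to grow by 2 → need 2² = 4 times as many samples.

Current: n = 28, width = 9.00
New: n = 112, width ≈ 4.34

Width reduced by factor of 9.00/4.34 = 2.07.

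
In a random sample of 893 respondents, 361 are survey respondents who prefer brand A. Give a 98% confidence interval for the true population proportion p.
(0.366, 0.442)

Proportion CI:
p̂ = 361/893 = 0.40426
SE = √(p̂(1-p̂)/n) = √(0.40426 · 0.59574 / 893) = 0.01642

z* = 2.326
Margin = z* · SE = 2.326 · 0.01642 = 0.0382

CI: 0.40426 ± 0.0382 = (0.366, 0.442)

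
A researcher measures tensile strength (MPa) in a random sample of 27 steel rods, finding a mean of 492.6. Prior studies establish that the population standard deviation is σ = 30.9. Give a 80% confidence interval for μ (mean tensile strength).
(484.98, 500.22)

z-interval (σ known):
z* = 1.282 for 80% confidence

Margin of error = z* · σ/√n = 1.282 · 30.9/√27 = 7.62

CI: (492.6 - 7.62, 492.6 + 7.62) = (484.98, 500.22)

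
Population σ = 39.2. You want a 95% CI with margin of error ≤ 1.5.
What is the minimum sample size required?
n ≥ 2624

For margin E ≤ 1.5:
n ≥ (z* · σ / E)²
n ≥ (1.960 · 39.2 / 1.5)²
n ≥ 2623.62

Minimum n = 2624 (rounding up)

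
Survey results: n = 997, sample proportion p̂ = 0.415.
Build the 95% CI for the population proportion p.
(0.384, 0.446)

Proportion CI:
SE = √(p̂(1-p̂)/n) = √(0.415 · 0.585 / 997) = 0.01560

z* = 1.960
Margin = z* · SE = 1.960 · 0.01560 = 0.0306

CI: 0.415 ± 0.0306 = (0.384, 0.446)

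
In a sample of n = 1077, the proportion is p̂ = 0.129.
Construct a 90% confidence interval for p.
(0.112, 0.146)

Proportion CI:
SE = √(p̂(1-p̂)/n) = √(0.129 · 0.871 / 1077) = 0.01021

z* = 1.645
Margin = z* · SE = 1.645 · 0.01021 = 0.0168

CI: 0.129 ± 0.0168 = (0.112, 0.146)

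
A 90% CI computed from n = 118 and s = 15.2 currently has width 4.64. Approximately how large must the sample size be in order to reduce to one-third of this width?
n ≈ 1062

CI width ∝ 1/√n
To reduce width by factor 3, need √n to grow by 3 → need 3² = 9 times as many samples.

Current: n = 118, width = 4.64
New: n = 1062, width ≈ 1.54

Width reduced by factor of 4.64/1.54 = 3.01.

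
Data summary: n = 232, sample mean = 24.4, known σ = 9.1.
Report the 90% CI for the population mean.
(23.42, 25.38)

z-interval (σ known):
z* = 1.645 for 90% confidence

Margin of error = z* · σ/√n = 1.645 · 9.1/√232 = 0.98

CI: (24.4 - 0.98, 24.4 + 0.98) = (23.42, 25.38)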